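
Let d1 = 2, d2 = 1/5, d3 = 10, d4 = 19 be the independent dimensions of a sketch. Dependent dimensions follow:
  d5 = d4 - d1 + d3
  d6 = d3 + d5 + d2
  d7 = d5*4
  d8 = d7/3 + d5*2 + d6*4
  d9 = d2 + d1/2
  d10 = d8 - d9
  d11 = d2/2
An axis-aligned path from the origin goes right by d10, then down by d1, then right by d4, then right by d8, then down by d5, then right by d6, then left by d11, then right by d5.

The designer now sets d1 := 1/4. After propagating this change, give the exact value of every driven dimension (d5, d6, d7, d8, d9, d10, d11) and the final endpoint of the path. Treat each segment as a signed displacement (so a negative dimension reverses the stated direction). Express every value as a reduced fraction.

d5 = 115/4
d6 = 779/20
d7 = 115
d8 = 7549/30
d9 = 13/40
d10 = 30157/120
d11 = 1/10
endpoint = (14149/24, -29)

Apply edit: d1 := 1/4
  d5 = d4 - d1 + d3 = 115/4
  d6 = d3 + d5 + d2 = 779/20
  d7 = d5*4 = 115
  d8 = d7/3 + d5*2 + d6*4 = 7549/30
  d9 = d2 + d1/2 = 13/40
  d10 = d8 - d9 = 30157/120
  d11 = d2/2 = 1/10
Walk from origin (0, 0):
  seg 1: right by d10 = 30157/120 → (30157/120, 0)
  seg 2: down by d1 = 1/4 → (30157/120, -1/4)
  seg 3: right by d4 = 19 → (32437/120, -1/4)
  seg 4: right by d8 = 7549/30 → (62633/120, -1/4)
  seg 5: down by d5 = 115/4 → (62633/120, -29)
  seg 6: right by d6 = 779/20 → (67307/120, -29)
  seg 7: left by d11 = 1/10 → (13459/24, -29)
  seg 8: right by d5 = 115/4 → (14149/24, -29)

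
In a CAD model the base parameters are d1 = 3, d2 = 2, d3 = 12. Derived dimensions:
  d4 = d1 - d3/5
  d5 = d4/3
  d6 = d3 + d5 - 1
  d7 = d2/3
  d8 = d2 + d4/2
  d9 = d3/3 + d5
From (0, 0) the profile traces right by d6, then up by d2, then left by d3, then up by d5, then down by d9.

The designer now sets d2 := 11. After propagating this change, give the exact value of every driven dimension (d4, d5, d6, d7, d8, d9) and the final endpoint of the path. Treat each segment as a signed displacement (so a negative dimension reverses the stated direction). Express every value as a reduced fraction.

Apply edit: d2 := 11
  d4 = d1 - d3/5 = 3/5
  d5 = d4/3 = 1/5
  d6 = d3 + d5 - 1 = 56/5
  d7 = d2/3 = 11/3
  d8 = d2 + d4/2 = 113/10
  d9 = d3/3 + d5 = 21/5
Walk from origin (0, 0):
  seg 1: right by d6 = 56/5 → (56/5, 0)
  seg 2: up by d2 = 11 → (56/5, 11)
  seg 3: left by d3 = 12 → (-4/5, 11)
  seg 4: up by d5 = 1/5 → (-4/5, 56/5)
  seg 5: down by d9 = 21/5 → (-4/5, 7)

d4 = 3/5
d5 = 1/5
d6 = 56/5
d7 = 11/3
d8 = 113/10
d9 = 21/5
endpoint = (-4/5, 7)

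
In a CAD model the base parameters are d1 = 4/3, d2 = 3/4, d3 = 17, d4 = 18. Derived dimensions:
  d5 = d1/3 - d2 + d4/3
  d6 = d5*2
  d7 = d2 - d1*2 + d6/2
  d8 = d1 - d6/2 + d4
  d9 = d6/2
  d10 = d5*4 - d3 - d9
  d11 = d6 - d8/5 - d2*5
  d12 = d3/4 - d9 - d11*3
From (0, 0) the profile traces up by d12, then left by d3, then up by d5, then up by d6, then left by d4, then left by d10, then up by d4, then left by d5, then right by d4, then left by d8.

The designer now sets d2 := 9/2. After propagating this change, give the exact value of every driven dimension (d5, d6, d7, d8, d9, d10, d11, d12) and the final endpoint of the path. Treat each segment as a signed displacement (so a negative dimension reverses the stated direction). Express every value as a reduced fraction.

Apply edit: d2 := 9/2
  d5 = d1/3 - d2 + d4/3 = 35/18
  d6 = d5*2 = 35/9
  d7 = d2 - d1*2 + d6/2 = 34/9
  d8 = d1 - d6/2 + d4 = 313/18
  d9 = d6/2 = 35/18
  d10 = d5*4 - d3 - d9 = -67/6
  d11 = d6 - d8/5 - d2*5 = -994/45
  d12 = d3/4 - d9 - d11*3 = 12343/180
Walk from origin (0, 0):
  seg 1: up by d12 = 12343/180 → (0, 12343/180)
  seg 2: left by d3 = 17 → (-17, 12343/180)
  seg 3: up by d5 = 35/18 → (-17, 4231/60)
  seg 4: up by d6 = 35/9 → (-17, 13393/180)
  seg 5: left by d4 = 18 → (-35, 13393/180)
  seg 6: left by d10 = -67/6 → (-143/6, 13393/180)
  seg 7: up by d4 = 18 → (-143/6, 16633/180)
  seg 8: left by d5 = 35/18 → (-232/9, 16633/180)
  seg 9: right by d4 = 18 → (-70/9, 16633/180)
  seg 10: left by d8 = 313/18 → (-151/6, 16633/180)

d5 = 35/18
d6 = 35/9
d7 = 34/9
d8 = 313/18
d9 = 35/18
d10 = -67/6
d11 = -994/45
d12 = 12343/180
endpoint = (-151/6, 16633/180)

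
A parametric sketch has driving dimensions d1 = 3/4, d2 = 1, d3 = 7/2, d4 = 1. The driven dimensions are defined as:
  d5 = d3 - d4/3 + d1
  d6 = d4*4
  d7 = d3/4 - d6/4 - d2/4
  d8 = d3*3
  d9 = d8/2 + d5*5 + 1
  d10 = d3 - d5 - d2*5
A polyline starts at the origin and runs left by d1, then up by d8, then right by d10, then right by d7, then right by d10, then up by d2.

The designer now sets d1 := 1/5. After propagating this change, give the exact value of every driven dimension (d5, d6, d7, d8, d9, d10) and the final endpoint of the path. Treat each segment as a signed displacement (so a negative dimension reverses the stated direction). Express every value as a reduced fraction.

Apply edit: d1 := 1/5
  d5 = d3 - d4/3 + d1 = 101/30
  d6 = d4*4 = 4
  d7 = d3/4 - d6/4 - d2/4 = -3/8
  d8 = d3*3 = 21/2
  d9 = d8/2 + d5*5 + 1 = 277/12
  d10 = d3 - d5 - d2*5 = -73/15
Walk from origin (0, 0):
  seg 1: left by d1 = 1/5 → (-1/5, 0)
  seg 2: up by d8 = 21/2 → (-1/5, 21/2)
  seg 3: right by d10 = -73/15 → (-76/15, 21/2)
  seg 4: right by d7 = -3/8 → (-653/120, 21/2)
  seg 5: right by d10 = -73/15 → (-1237/120, 21/2)
  seg 6: up by d2 = 1 → (-1237/120, 23/2)

d5 = 101/30
d6 = 4
d7 = -3/8
d8 = 21/2
d9 = 277/12
d10 = -73/15
endpoint = (-1237/120, 23/2)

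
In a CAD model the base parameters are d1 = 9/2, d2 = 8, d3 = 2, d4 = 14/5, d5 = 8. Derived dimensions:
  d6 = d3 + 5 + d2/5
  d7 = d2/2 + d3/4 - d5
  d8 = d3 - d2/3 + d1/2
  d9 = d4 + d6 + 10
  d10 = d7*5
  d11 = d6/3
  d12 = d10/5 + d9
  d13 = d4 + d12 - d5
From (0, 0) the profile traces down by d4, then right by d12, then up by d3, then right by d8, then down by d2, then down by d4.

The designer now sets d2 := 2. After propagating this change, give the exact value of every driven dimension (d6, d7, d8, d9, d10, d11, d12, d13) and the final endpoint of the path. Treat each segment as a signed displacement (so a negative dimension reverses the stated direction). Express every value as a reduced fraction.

d6 = 37/5
d7 = -13/2
d8 = 43/12
d9 = 101/5
d10 = -65/2
d11 = 37/15
d12 = 137/10
d13 = 17/2
endpoint = (1037/60, -28/5)

Apply edit: d2 := 2
  d6 = d3 + 5 + d2/5 = 37/5
  d7 = d2/2 + d3/4 - d5 = -13/2
  d8 = d3 - d2/3 + d1/2 = 43/12
  d9 = d4 + d6 + 10 = 101/5
  d10 = d7*5 = -65/2
  d11 = d6/3 = 37/15
  d12 = d10/5 + d9 = 137/10
  d13 = d4 + d12 - d5 = 17/2
Walk from origin (0, 0):
  seg 1: down by d4 = 14/5 → (0, -14/5)
  seg 2: right by d12 = 137/10 → (137/10, -14/5)
  seg 3: up by d3 = 2 → (137/10, -4/5)
  seg 4: right by d8 = 43/12 → (1037/60, -4/5)
  seg 5: down by d2 = 2 → (1037/60, -14/5)
  seg 6: down by d4 = 14/5 → (1037/60, -28/5)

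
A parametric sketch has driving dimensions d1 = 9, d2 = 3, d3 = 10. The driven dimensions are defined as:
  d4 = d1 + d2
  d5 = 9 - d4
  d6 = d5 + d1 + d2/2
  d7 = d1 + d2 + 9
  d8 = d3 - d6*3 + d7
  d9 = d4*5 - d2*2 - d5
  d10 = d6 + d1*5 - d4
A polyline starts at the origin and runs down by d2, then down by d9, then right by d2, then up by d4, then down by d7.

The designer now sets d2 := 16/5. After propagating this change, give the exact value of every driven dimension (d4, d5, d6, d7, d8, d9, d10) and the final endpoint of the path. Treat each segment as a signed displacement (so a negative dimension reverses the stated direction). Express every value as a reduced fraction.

Apply edit: d2 := 16/5
  d4 = d1 + d2 = 61/5
  d5 = 9 - d4 = -16/5
  d6 = d5 + d1 + d2/2 = 37/5
  d7 = d1 + d2 + 9 = 106/5
  d8 = d3 - d6*3 + d7 = 9
  d9 = d4*5 - d2*2 - d5 = 289/5
  d10 = d6 + d1*5 - d4 = 201/5
Walk from origin (0, 0):
  seg 1: down by d2 = 16/5 → (0, -16/5)
  seg 2: down by d9 = 289/5 → (0, -61)
  seg 3: right by d2 = 16/5 → (16/5, -61)
  seg 4: up by d4 = 61/5 → (16/5, -244/5)
  seg 5: down by d7 = 106/5 → (16/5, -70)

d4 = 61/5
d5 = -16/5
d6 = 37/5
d7 = 106/5
d8 = 9
d9 = 289/5
d10 = 201/5
endpoint = (16/5, -70)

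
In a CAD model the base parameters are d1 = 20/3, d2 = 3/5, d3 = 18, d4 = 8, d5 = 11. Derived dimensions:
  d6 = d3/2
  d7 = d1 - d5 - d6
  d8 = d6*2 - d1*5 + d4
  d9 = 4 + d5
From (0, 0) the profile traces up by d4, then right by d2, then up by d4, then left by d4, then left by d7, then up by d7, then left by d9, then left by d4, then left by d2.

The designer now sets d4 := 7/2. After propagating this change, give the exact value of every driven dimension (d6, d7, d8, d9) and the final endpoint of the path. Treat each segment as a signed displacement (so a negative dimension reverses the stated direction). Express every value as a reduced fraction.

Apply edit: d4 := 7/2
  d6 = d3/2 = 9
  d7 = d1 - d5 - d6 = -40/3
  d8 = d6*2 - d1*5 + d4 = -71/6
  d9 = 4 + d5 = 15
Walk from origin (0, 0):
  seg 1: up by d4 = 7/2 → (0, 7/2)
  seg 2: right by d2 = 3/5 → (3/5, 7/2)
  seg 3: up by d4 = 7/2 → (3/5, 7)
  seg 4: left by d4 = 7/2 → (-29/10, 7)
  seg 5: left by d7 = -40/3 → (313/30, 7)
  seg 6: up by d7 = -40/3 → (313/30, -19/3)
  seg 7: left by d9 = 15 → (-137/30, -19/3)
  seg 8: left by d4 = 7/2 → (-121/15, -19/3)
  seg 9: left by d2 = 3/5 → (-26/3, -19/3)

d6 = 9
d7 = -40/3
d8 = -71/6
d9 = 15
endpoint = (-26/3, -19/3)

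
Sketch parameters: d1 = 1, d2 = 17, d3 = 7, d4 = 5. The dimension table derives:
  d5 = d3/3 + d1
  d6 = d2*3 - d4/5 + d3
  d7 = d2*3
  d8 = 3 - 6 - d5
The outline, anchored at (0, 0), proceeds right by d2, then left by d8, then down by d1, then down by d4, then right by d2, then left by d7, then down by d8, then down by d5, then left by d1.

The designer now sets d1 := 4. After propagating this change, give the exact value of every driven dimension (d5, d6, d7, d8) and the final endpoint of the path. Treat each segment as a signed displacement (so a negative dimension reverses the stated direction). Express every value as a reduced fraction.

d5 = 19/3
d6 = 57
d7 = 51
d8 = -28/3
endpoint = (-35/3, -6)

Apply edit: d1 := 4
  d5 = d3/3 + d1 = 19/3
  d6 = d2*3 - d4/5 + d3 = 57
  d7 = d2*3 = 51
  d8 = 3 - 6 - d5 = -28/3
Walk from origin (0, 0):
  seg 1: right by d2 = 17 → (17, 0)
  seg 2: left by d8 = -28/3 → (79/3, 0)
  seg 3: down by d1 = 4 → (79/3, -4)
  seg 4: down by d4 = 5 → (79/3, -9)
  seg 5: right by d2 = 17 → (130/3, -9)
  seg 6: left by d7 = 51 → (-23/3, -9)
  seg 7: down by d8 = -28/3 → (-23/3, 1/3)
  seg 8: down by d5 = 19/3 → (-23/3, -6)
  seg 9: left by d1 = 4 → (-35/3, -6)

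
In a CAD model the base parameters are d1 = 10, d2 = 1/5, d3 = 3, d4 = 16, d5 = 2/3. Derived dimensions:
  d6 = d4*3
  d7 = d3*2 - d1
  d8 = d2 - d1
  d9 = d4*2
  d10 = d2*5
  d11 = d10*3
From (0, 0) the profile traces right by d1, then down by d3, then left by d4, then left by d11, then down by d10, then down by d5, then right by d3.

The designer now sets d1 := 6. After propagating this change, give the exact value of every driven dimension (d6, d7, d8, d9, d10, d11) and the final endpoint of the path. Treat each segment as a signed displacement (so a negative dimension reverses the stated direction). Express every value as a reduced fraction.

Apply edit: d1 := 6
  d6 = d4*3 = 48
  d7 = d3*2 - d1 = 0
  d8 = d2 - d1 = -29/5
  d9 = d4*2 = 32
  d10 = d2*5 = 1
  d11 = d10*3 = 3
Walk from origin (0, 0):
  seg 1: right by d1 = 6 → (6, 0)
  seg 2: down by d3 = 3 → (6, -3)
  seg 3: left by d4 = 16 → (-10, -3)
  seg 4: left by d11 = 3 → (-13, -3)
  seg 5: down by d10 = 1 → (-13, -4)
  seg 6: down by d5 = 2/3 → (-13, -14/3)
  seg 7: right by d3 = 3 → (-10, -14/3)

d6 = 48
d7 = 0
d8 = -29/5
d9 = 32
d10 = 1
d11 = 3
endpoint = (-10, -14/3)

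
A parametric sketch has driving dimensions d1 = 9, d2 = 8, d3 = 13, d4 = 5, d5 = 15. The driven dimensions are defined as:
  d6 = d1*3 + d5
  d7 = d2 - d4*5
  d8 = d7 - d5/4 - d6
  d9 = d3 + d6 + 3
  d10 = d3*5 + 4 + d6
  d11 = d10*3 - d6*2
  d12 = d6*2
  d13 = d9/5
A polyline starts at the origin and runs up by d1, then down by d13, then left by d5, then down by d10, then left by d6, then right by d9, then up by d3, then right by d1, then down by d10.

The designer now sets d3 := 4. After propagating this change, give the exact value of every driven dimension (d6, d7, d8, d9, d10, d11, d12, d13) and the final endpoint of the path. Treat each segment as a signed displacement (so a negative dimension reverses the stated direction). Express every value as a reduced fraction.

d6 = 42
d7 = -17
d8 = -251/4
d9 = 49
d10 = 66
d11 = 114
d12 = 84
d13 = 49/5
endpoint = (1, -644/5)

Apply edit: d3 := 4
  d6 = d1*3 + d5 = 42
  d7 = d2 - d4*5 = -17
  d8 = d7 - d5/4 - d6 = -251/4
  d9 = d3 + d6 + 3 = 49
  d10 = d3*5 + 4 + d6 = 66
  d11 = d10*3 - d6*2 = 114
  d12 = d6*2 = 84
  d13 = d9/5 = 49/5
Walk from origin (0, 0):
  seg 1: up by d1 = 9 → (0, 9)
  seg 2: down by d13 = 49/5 → (0, -4/5)
  seg 3: left by d5 = 15 → (-15, -4/5)
  seg 4: down by d10 = 66 → (-15, -334/5)
  seg 5: left by d6 = 42 → (-57, -334/5)
  seg 6: right by d9 = 49 → (-8, -334/5)
  seg 7: up by d3 = 4 → (-8, -314/5)
  seg 8: right by d1 = 9 → (1, -314/5)
  seg 9: down by d10 = 66 → (1, -644/5)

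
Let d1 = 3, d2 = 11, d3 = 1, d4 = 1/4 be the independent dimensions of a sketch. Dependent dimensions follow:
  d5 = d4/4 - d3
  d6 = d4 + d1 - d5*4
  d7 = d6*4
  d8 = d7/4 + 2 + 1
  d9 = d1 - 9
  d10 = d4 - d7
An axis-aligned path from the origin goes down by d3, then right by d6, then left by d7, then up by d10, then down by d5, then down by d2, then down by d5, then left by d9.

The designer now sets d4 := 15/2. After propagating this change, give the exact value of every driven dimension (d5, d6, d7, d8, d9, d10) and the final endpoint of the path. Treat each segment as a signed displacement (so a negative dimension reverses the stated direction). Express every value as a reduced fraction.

d5 = 7/8
d6 = 7
d7 = 28
d8 = 10
d9 = -6
d10 = -41/2
endpoint = (-15, -137/4)

Apply edit: d4 := 15/2
  d5 = d4/4 - d3 = 7/8
  d6 = d4 + d1 - d5*4 = 7
  d7 = d6*4 = 28
  d8 = d7/4 + 2 + 1 = 10
  d9 = d1 - 9 = -6
  d10 = d4 - d7 = -41/2
Walk from origin (0, 0):
  seg 1: down by d3 = 1 → (0, -1)
  seg 2: right by d6 = 7 → (7, -1)
  seg 3: left by d7 = 28 → (-21, -1)
  seg 4: up by d10 = -41/2 → (-21, -43/2)
  seg 5: down by d5 = 7/8 → (-21, -179/8)
  seg 6: down by d2 = 11 → (-21, -267/8)
  seg 7: down by d5 = 7/8 → (-21, -137/4)
  seg 8: left by d9 = -6 → (-15, -137/4)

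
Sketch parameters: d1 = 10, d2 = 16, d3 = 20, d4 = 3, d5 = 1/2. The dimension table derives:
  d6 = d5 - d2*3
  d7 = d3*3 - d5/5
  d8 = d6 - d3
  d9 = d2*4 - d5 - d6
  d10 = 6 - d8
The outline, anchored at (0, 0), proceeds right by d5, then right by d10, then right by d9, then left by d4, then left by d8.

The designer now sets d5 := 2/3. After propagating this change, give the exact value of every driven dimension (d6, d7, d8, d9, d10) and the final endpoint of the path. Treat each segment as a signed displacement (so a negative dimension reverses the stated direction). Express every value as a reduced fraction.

d6 = -142/3
d7 = 898/15
d8 = -202/3
d9 = 332/3
d10 = 220/3
endpoint = (249, 0)

Apply edit: d5 := 2/3
  d6 = d5 - d2*3 = -142/3
  d7 = d3*3 - d5/5 = 898/15
  d8 = d6 - d3 = -202/3
  d9 = d2*4 - d5 - d6 = 332/3
  d10 = 6 - d8 = 220/3
Walk from origin (0, 0):
  seg 1: right by d5 = 2/3 → (2/3, 0)
  seg 2: right by d10 = 220/3 → (74, 0)
  seg 3: right by d9 = 332/3 → (554/3, 0)
  seg 4: left by d4 = 3 → (545/3, 0)
  seg 5: left by d8 = -202/3 → (249, 0)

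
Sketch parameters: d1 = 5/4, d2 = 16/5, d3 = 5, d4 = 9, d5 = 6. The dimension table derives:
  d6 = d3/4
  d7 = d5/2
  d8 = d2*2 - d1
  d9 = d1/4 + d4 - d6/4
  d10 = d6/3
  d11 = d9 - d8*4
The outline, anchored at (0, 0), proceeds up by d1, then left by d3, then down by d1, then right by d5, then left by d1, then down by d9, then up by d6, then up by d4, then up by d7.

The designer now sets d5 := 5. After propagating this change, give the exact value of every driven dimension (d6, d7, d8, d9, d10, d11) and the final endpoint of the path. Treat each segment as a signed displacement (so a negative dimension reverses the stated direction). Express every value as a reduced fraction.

Apply edit: d5 := 5
  d6 = d3/4 = 5/4
  d7 = d5/2 = 5/2
  d8 = d2*2 - d1 = 103/20
  d9 = d1/4 + d4 - d6/4 = 9
  d10 = d6/3 = 5/12
  d11 = d9 - d8*4 = -58/5
Walk from origin (0, 0):
  seg 1: up by d1 = 5/4 → (0, 5/4)
  seg 2: left by d3 = 5 → (-5, 5/4)
  seg 3: down by d1 = 5/4 → (-5, 0)
  seg 4: right by d5 = 5 → (0, 0)
  seg 5: left by d1 = 5/4 → (-5/4, 0)
  seg 6: down by d9 = 9 → (-5/4, -9)
  seg 7: up by d6 = 5/4 → (-5/4, -31/4)
  seg 8: up by d4 = 9 → (-5/4, 5/4)
  seg 9: up by d7 = 5/2 → (-5/4, 15/4)

d6 = 5/4
d7 = 5/2
d8 = 103/20
d9 = 9
d10 = 5/12
d11 = -58/5
endpoint = (-5/4, 15/4)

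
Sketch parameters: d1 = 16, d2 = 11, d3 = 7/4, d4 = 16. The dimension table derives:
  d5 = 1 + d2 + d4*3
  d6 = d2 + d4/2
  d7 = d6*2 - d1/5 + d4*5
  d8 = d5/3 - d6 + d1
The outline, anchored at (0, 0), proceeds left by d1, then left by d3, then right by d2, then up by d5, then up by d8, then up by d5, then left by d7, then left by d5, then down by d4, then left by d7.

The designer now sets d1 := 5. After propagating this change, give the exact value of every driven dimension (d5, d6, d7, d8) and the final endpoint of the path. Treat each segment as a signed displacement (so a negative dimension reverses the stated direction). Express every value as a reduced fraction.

d5 = 60
d6 = 19
d7 = 117
d8 = 6
endpoint = (-1159/4, 110)

Apply edit: d1 := 5
  d5 = 1 + d2 + d4*3 = 60
  d6 = d2 + d4/2 = 19
  d7 = d6*2 - d1/5 + d4*5 = 117
  d8 = d5/3 - d6 + d1 = 6
Walk from origin (0, 0):
  seg 1: left by d1 = 5 → (-5, 0)
  seg 2: left by d3 = 7/4 → (-27/4, 0)
  seg 3: right by d2 = 11 → (17/4, 0)
  seg 4: up by d5 = 60 → (17/4, 60)
  seg 5: up by d8 = 6 → (17/4, 66)
  seg 6: up by d5 = 60 → (17/4, 126)
  seg 7: left by d7 = 117 → (-451/4, 126)
  seg 8: left by d5 = 60 → (-691/4, 126)
  seg 9: down by d4 = 16 → (-691/4, 110)
  seg 10: left by d7 = 117 → (-1159/4, 110)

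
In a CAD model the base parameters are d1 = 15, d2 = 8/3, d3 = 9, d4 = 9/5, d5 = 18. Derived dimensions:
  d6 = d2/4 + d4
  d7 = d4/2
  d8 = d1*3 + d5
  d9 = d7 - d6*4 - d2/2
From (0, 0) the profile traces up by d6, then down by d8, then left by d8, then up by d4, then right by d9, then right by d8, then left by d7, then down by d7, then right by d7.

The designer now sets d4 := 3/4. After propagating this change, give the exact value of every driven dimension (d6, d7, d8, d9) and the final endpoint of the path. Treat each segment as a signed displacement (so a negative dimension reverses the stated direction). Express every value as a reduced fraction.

Apply edit: d4 := 3/4
  d6 = d2/4 + d4 = 17/12
  d7 = d4/2 = 3/8
  d8 = d1*3 + d5 = 63
  d9 = d7 - d6*4 - d2/2 = -53/8
Walk from origin (0, 0):
  seg 1: up by d6 = 17/12 → (0, 17/12)
  seg 2: down by d8 = 63 → (0, -739/12)
  seg 3: left by d8 = 63 → (-63, -739/12)
  seg 4: up by d4 = 3/4 → (-63, -365/6)
  seg 5: right by d9 = -53/8 → (-557/8, -365/6)
  seg 6: right by d8 = 63 → (-53/8, -365/6)
  seg 7: left by d7 = 3/8 → (-7, -365/6)
  seg 8: down by d7 = 3/8 → (-7, -1469/24)
  seg 9: right by d7 = 3/8 → (-53/8, -1469/24)

d6 = 17/12
d7 = 3/8
d8 = 63
d9 = -53/8
endpoint = (-53/8, -1469/24)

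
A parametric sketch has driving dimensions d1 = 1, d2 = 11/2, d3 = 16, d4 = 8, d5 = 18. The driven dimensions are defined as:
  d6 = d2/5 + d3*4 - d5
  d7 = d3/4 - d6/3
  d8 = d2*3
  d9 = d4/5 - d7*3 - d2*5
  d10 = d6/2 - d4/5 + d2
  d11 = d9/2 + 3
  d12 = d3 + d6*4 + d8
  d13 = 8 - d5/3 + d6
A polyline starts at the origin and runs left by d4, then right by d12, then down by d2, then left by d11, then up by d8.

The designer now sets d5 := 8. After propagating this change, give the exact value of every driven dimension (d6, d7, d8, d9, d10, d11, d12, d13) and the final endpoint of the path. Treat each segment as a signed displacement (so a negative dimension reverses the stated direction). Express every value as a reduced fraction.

d6 = 571/10
d7 = -451/30
d8 = 33/2
d9 = 96/5
d10 = 649/20
d11 = 63/5
d12 = 2609/10
d13 = 1873/30
endpoint = (2403/10, 11)

Apply edit: d5 := 8
  d6 = d2/5 + d3*4 - d5 = 571/10
  d7 = d3/4 - d6/3 = -451/30
  d8 = d2*3 = 33/2
  d9 = d4/5 - d7*3 - d2*5 = 96/5
  d10 = d6/2 - d4/5 + d2 = 649/20
  d11 = d9/2 + 3 = 63/5
  d12 = d3 + d6*4 + d8 = 2609/10
  d13 = 8 - d5/3 + d6 = 1873/30
Walk from origin (0, 0):
  seg 1: left by d4 = 8 → (-8, 0)
  seg 2: right by d12 = 2609/10 → (2529/10, 0)
  seg 3: down by d2 = 11/2 → (2529/10, -11/2)
  seg 4: left by d11 = 63/5 → (2403/10, -11/2)
  seg 5: up by d8 = 33/2 → (2403/10, 11)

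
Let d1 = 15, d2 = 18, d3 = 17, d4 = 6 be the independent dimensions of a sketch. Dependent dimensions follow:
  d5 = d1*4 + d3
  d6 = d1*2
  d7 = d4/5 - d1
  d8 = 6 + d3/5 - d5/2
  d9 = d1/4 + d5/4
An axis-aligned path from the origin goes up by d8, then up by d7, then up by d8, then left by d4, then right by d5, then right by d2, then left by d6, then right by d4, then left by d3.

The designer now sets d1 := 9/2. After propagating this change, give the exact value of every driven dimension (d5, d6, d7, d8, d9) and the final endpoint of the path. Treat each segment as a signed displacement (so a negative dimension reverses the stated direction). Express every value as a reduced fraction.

Apply edit: d1 := 9/2
  d5 = d1*4 + d3 = 35
  d6 = d1*2 = 9
  d7 = d4/5 - d1 = -33/10
  d8 = 6 + d3/5 - d5/2 = -81/10
  d9 = d1/4 + d5/4 = 79/8
Walk from origin (0, 0):
  seg 1: up by d8 = -81/10 → (0, -81/10)
  seg 2: up by d7 = -33/10 → (0, -57/5)
  seg 3: up by d8 = -81/10 → (0, -39/2)
  seg 4: left by d4 = 6 → (-6, -39/2)
  seg 5: right by d5 = 35 → (29, -39/2)
  seg 6: right by d2 = 18 → (47, -39/2)
  seg 7: left by d6 = 9 → (38, -39/2)
  seg 8: right by d4 = 6 → (44, -39/2)
  seg 9: left by d3 = 17 → (27, -39/2)

d5 = 35
d6 = 9
d7 = -33/10
d8 = -81/10
d9 = 79/8
endpoint = (27, -39/2)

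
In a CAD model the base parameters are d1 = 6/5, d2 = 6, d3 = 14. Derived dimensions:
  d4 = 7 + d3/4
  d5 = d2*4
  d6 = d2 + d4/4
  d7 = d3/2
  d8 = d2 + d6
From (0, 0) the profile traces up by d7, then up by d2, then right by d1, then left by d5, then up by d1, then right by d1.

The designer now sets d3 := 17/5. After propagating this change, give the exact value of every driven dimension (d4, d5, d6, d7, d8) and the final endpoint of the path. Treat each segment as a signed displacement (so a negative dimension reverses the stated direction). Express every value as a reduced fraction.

Apply edit: d3 := 17/5
  d4 = 7 + d3/4 = 157/20
  d5 = d2*4 = 24
  d6 = d2 + d4/4 = 637/80
  d7 = d3/2 = 17/10
  d8 = d2 + d6 = 1117/80
Walk from origin (0, 0):
  seg 1: up by d7 = 17/10 → (0, 17/10)
  seg 2: up by d2 = 6 → (0, 77/10)
  seg 3: right by d1 = 6/5 → (6/5, 77/10)
  seg 4: left by d5 = 24 → (-114/5, 77/10)
  seg 5: up by d1 = 6/5 → (-114/5, 89/10)
  seg 6: right by d1 = 6/5 → (-108/5, 89/10)

d4 = 157/20
d5 = 24
d6 = 637/80
d7 = 17/10
d8 = 1117/80
endpoint = (-108/5, 89/10)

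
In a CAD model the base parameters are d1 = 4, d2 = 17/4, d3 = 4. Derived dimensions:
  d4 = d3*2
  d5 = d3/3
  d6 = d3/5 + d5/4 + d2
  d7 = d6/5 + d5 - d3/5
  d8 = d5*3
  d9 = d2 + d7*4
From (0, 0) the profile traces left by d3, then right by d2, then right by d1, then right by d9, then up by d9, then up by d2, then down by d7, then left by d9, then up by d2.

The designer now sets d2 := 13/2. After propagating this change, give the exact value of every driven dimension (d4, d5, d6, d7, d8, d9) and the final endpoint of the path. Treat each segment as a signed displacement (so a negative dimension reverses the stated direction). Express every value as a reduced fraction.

d4 = 8
d5 = 4/3
d6 = 229/30
d7 = 103/50
d8 = 4
d9 = 737/50
endpoint = (13/2, 642/25)

Apply edit: d2 := 13/2
  d4 = d3*2 = 8
  d5 = d3/3 = 4/3
  d6 = d3/5 + d5/4 + d2 = 229/30
  d7 = d6/5 + d5 - d3/5 = 103/50
  d8 = d5*3 = 4
  d9 = d2 + d7*4 = 737/50
Walk from origin (0, 0):
  seg 1: left by d3 = 4 → (-4, 0)
  seg 2: right by d2 = 13/2 → (5/2, 0)
  seg 3: right by d1 = 4 → (13/2, 0)
  seg 4: right by d9 = 737/50 → (531/25, 0)
  seg 5: up by d9 = 737/50 → (531/25, 737/50)
  seg 6: up by d2 = 13/2 → (531/25, 531/25)
  seg 7: down by d7 = 103/50 → (531/25, 959/50)
  seg 8: left by d9 = 737/50 → (13/2, 959/50)
  seg 9: up by d2 = 13/2 → (13/2, 642/25)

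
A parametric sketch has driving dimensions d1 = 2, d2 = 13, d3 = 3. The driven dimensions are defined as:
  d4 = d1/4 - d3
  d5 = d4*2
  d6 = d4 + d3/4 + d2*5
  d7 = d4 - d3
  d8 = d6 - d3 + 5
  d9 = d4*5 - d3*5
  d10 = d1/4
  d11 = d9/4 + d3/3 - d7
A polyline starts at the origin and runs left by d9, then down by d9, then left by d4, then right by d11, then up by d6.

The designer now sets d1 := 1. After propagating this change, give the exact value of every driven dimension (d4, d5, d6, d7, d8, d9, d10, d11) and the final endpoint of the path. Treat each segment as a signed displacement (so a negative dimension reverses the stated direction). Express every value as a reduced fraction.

d4 = -11/4
d5 = -11/2
d6 = 63
d7 = -23/4
d8 = 65
d9 = -115/4
d10 = 1/4
d11 = -7/16
endpoint = (497/16, 367/4)

Apply edit: d1 := 1
  d4 = d1/4 - d3 = -11/4
  d5 = d4*2 = -11/2
  d6 = d4 + d3/4 + d2*5 = 63
  d7 = d4 - d3 = -23/4
  d8 = d6 - d3 + 5 = 65
  d9 = d4*5 - d3*5 = -115/4
  d10 = d1/4 = 1/4
  d11 = d9/4 + d3/3 - d7 = -7/16
Walk from origin (0, 0):
  seg 1: left by d9 = -115/4 → (115/4, 0)
  seg 2: down by d9 = -115/4 → (115/4, 115/4)
  seg 3: left by d4 = -11/4 → (63/2, 115/4)
  seg 4: right by d11 = -7/16 → (497/16, 115/4)
  seg 5: up by d6 = 63 → (497/16, 367/4)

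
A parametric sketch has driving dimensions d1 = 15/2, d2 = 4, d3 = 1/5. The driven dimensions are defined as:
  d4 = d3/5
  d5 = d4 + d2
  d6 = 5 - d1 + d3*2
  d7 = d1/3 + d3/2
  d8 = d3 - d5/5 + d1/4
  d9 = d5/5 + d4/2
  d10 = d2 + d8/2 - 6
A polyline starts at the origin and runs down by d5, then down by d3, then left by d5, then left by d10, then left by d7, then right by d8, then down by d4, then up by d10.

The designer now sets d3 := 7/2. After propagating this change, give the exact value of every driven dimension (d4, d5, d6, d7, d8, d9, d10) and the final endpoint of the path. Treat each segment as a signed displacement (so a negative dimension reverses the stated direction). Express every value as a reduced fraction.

Apply edit: d3 := 7/2
  d4 = d3/5 = 7/10
  d5 = d4 + d2 = 47/10
  d6 = 5 - d1 + d3*2 = 9/2
  d7 = d1/3 + d3/2 = 17/4
  d8 = d3 - d5/5 + d1/4 = 887/200
  d9 = d5/5 + d4/2 = 129/100
  d10 = d2 + d8/2 - 6 = 87/400
Walk from origin (0, 0):
  seg 1: down by d5 = 47/10 → (0, -47/10)
  seg 2: down by d3 = 7/2 → (0, -41/5)
  seg 3: left by d5 = 47/10 → (-47/10, -41/5)
  seg 4: left by d10 = 87/400 → (-1967/400, -41/5)
  seg 5: left by d7 = 17/4 → (-3667/400, -41/5)
  seg 6: right by d8 = 887/200 → (-1893/400, -41/5)
  seg 7: down by d4 = 7/10 → (-1893/400, -89/10)
  seg 8: up by d10 = 87/400 → (-1893/400, -3473/400)

d4 = 7/10
d5 = 47/10
d6 = 9/2
d7 = 17/4
d8 = 887/200
d9 = 129/100
d10 = 87/400
endpoint = (-1893/400, -3473/400)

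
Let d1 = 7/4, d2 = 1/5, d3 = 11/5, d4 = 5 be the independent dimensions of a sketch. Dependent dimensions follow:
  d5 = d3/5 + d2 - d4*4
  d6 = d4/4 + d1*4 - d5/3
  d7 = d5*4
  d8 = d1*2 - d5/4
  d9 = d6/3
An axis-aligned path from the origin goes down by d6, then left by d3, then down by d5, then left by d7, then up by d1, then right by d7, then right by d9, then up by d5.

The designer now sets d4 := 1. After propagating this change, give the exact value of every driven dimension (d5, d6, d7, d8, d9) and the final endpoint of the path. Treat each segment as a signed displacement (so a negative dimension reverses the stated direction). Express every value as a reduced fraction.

d5 = -84/25
d6 = 837/100
d7 = -336/25
d8 = 217/50
d9 = 279/100
endpoint = (59/100, -331/50)

Apply edit: d4 := 1
  d5 = d3/5 + d2 - d4*4 = -84/25
  d6 = d4/4 + d1*4 - d5/3 = 837/100
  d7 = d5*4 = -336/25
  d8 = d1*2 - d5/4 = 217/50
  d9 = d6/3 = 279/100
Walk from origin (0, 0):
  seg 1: down by d6 = 837/100 → (0, -837/100)
  seg 2: left by d3 = 11/5 → (-11/5, -837/100)
  seg 3: down by d5 = -84/25 → (-11/5, -501/100)
  seg 4: left by d7 = -336/25 → (281/25, -501/100)
  seg 5: up by d1 = 7/4 → (281/25, -163/50)
  seg 6: right by d7 = -336/25 → (-11/5, -163/50)
  seg 7: right by d9 = 279/100 → (59/100, -163/50)
  seg 8: up by d5 = -84/25 → (59/100, -331/50)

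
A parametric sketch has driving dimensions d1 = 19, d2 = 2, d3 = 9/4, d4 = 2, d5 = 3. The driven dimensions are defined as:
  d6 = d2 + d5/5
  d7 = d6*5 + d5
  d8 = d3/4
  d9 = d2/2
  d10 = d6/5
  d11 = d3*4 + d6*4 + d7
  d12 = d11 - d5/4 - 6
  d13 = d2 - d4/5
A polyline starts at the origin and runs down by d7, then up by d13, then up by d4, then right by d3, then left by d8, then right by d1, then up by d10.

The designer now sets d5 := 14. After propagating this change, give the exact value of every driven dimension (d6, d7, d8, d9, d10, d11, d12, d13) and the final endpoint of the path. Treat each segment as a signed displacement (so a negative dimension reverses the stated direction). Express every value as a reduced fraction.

Apply edit: d5 := 14
  d6 = d2 + d5/5 = 24/5
  d7 = d6*5 + d5 = 38
  d8 = d3/4 = 9/16
  d9 = d2/2 = 1
  d10 = d6/5 = 24/25
  d11 = d3*4 + d6*4 + d7 = 331/5
  d12 = d11 - d5/4 - 6 = 567/10
  d13 = d2 - d4/5 = 8/5
Walk from origin (0, 0):
  seg 1: down by d7 = 38 → (0, -38)
  seg 2: up by d13 = 8/5 → (0, -182/5)
  seg 3: up by d4 = 2 → (0, -172/5)
  seg 4: right by d3 = 9/4 → (9/4, -172/5)
  seg 5: left by d8 = 9/16 → (27/16, -172/5)
  seg 6: right by d1 = 19 → (331/16, -172/5)
  seg 7: up by d10 = 24/25 → (331/16, -836/25)

d6 = 24/5
d7 = 38
d8 = 9/16
d9 = 1
d10 = 24/25
d11 = 331/5
d12 = 567/10
d13 = 8/5
endpoint = (331/16, -836/25)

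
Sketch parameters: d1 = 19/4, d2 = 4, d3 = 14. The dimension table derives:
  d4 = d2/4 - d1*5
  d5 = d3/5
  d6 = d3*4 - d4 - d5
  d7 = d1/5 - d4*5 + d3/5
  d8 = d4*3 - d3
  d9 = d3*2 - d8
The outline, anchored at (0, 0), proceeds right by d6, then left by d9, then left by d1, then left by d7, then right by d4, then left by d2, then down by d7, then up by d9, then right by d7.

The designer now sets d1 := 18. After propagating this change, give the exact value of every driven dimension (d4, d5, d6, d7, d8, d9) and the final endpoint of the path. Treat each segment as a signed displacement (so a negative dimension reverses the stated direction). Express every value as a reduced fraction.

d4 = -89
d5 = 14/5
d6 = 711/5
d7 = 2257/5
d8 = -281
d9 = 309
endpoint = (-1389/5, -712/5)

Apply edit: d1 := 18
  d4 = d2/4 - d1*5 = -89
  d5 = d3/5 = 14/5
  d6 = d3*4 - d4 - d5 = 711/5
  d7 = d1/5 - d4*5 + d3/5 = 2257/5
  d8 = d4*3 - d3 = -281
  d9 = d3*2 - d8 = 309
Walk from origin (0, 0):
  seg 1: right by d6 = 711/5 → (711/5, 0)
  seg 2: left by d9 = 309 → (-834/5, 0)
  seg 3: left by d1 = 18 → (-924/5, 0)
  seg 4: left by d7 = 2257/5 → (-3181/5, 0)
  seg 5: right by d4 = -89 → (-3626/5, 0)
  seg 6: left by d2 = 4 → (-3646/5, 0)
  seg 7: down by d7 = 2257/5 → (-3646/5, -2257/5)
  seg 8: up by d9 = 309 → (-3646/5, -712/5)
  seg 9: right by d7 = 2257/5 → (-1389/5, -712/5)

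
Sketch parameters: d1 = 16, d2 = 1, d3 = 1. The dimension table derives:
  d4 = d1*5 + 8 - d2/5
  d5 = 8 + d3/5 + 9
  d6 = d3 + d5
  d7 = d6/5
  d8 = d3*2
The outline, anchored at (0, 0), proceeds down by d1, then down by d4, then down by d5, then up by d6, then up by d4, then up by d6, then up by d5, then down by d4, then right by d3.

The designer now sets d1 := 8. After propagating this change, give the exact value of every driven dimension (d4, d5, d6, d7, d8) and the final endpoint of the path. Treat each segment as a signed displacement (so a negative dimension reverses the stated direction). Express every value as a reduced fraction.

Apply edit: d1 := 8
  d4 = d1*5 + 8 - d2/5 = 239/5
  d5 = 8 + d3/5 + 9 = 86/5
  d6 = d3 + d5 = 91/5
  d7 = d6/5 = 91/25
  d8 = d3*2 = 2
Walk from origin (0, 0):
  seg 1: down by d1 = 8 → (0, -8)
  seg 2: down by d4 = 239/5 → (0, -279/5)
  seg 3: down by d5 = 86/5 → (0, -73)
  seg 4: up by d6 = 91/5 → (0, -274/5)
  seg 5: up by d4 = 239/5 → (0, -7)
  seg 6: up by d6 = 91/5 → (0, 56/5)
  seg 7: up by d5 = 86/5 → (0, 142/5)
  seg 8: down by d4 = 239/5 → (0, -97/5)
  seg 9: right by d3 = 1 → (1, -97/5)

d4 = 239/5
d5 = 86/5
d6 = 91/5
d7 = 91/25
d8 = 2
endpoint = (1, -97/5)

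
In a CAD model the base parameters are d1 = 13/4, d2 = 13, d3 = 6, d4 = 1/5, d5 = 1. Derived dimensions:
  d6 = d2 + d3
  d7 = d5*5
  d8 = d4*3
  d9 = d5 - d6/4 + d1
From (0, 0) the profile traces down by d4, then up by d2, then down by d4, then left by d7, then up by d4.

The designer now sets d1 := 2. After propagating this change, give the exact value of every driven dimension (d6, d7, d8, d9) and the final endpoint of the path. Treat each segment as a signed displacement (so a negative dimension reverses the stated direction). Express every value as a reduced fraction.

d6 = 19
d7 = 5
d8 = 3/5
d9 = -7/4
endpoint = (-5, 64/5)

Apply edit: d1 := 2
  d6 = d2 + d3 = 19
  d7 = d5*5 = 5
  d8 = d4*3 = 3/5
  d9 = d5 - d6/4 + d1 = -7/4
Walk from origin (0, 0):
  seg 1: down by d4 = 1/5 → (0, -1/5)
  seg 2: up by d2 = 13 → (0, 64/5)
  seg 3: down by d4 = 1/5 → (0, 63/5)
  seg 4: left by d7 = 5 → (-5, 63/5)
  seg 5: up by d4 = 1/5 → (-5, 64/5)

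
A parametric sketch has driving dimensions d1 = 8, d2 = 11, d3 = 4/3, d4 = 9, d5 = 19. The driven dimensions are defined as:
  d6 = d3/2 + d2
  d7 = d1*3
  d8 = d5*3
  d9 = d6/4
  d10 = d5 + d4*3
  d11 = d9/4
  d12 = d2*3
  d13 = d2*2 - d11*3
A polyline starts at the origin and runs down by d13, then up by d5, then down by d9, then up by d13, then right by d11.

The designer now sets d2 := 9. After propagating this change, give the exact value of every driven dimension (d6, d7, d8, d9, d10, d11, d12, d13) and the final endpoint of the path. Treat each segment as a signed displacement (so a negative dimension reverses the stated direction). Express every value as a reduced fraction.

Apply edit: d2 := 9
  d6 = d3/2 + d2 = 29/3
  d7 = d1*3 = 24
  d8 = d5*3 = 57
  d9 = d6/4 = 29/12
  d10 = d5 + d4*3 = 46
  d11 = d9/4 = 29/48
  d12 = d2*3 = 27
  d13 = d2*2 - d11*3 = 259/16
Walk from origin (0, 0):
  seg 1: down by d13 = 259/16 → (0, -259/16)
  seg 2: up by d5 = 19 → (0, 45/16)
  seg 3: down by d9 = 29/12 → (0, 19/48)
  seg 4: up by d13 = 259/16 → (0, 199/12)
  seg 5: right by d11 = 29/48 → (29/48, 199/12)

d6 = 29/3
d7 = 24
d8 = 57
d9 = 29/12
d10 = 46
d11 = 29/48
d12 = 27
d13 = 259/16
endpoint = (29/48, 199/12)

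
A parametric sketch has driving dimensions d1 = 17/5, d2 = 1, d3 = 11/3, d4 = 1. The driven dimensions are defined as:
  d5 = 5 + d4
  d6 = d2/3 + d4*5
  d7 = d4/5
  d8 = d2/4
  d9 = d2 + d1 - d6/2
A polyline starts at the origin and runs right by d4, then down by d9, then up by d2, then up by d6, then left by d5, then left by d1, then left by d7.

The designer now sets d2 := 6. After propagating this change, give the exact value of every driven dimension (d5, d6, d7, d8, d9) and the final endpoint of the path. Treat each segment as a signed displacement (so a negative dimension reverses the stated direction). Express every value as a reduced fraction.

d5 = 6
d6 = 7
d7 = 1/5
d8 = 3/2
d9 = 59/10
endpoint = (-43/5, 71/10)

Apply edit: d2 := 6
  d5 = 5 + d4 = 6
  d6 = d2/3 + d4*5 = 7
  d7 = d4/5 = 1/5
  d8 = d2/4 = 3/2
  d9 = d2 + d1 - d6/2 = 59/10
Walk from origin (0, 0):
  seg 1: right by d4 = 1 → (1, 0)
  seg 2: down by d9 = 59/10 → (1, -59/10)
  seg 3: up by d2 = 6 → (1, 1/10)
  seg 4: up by d6 = 7 → (1, 71/10)
  seg 5: left by d5 = 6 → (-5, 71/10)
  seg 6: left by d1 = 17/5 → (-42/5, 71/10)
  seg 7: left by d7 = 1/5 → (-43/5, 71/10)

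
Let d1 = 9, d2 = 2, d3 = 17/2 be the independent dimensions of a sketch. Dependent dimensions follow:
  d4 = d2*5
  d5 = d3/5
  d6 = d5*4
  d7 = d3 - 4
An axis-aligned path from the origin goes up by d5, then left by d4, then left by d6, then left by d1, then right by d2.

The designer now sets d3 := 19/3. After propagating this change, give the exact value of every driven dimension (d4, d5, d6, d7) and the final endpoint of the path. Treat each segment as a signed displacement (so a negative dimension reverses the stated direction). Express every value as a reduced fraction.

d4 = 10
d5 = 19/15
d6 = 76/15
d7 = 7/3
endpoint = (-331/15, 19/15)

Apply edit: d3 := 19/3
  d4 = d2*5 = 10
  d5 = d3/5 = 19/15
  d6 = d5*4 = 76/15
  d7 = d3 - 4 = 7/3
Walk from origin (0, 0):
  seg 1: up by d5 = 19/15 → (0, 19/15)
  seg 2: left by d4 = 10 → (-10, 19/15)
  seg 3: left by d6 = 76/15 → (-226/15, 19/15)
  seg 4: left by d1 = 9 → (-361/15, 19/15)
  seg 5: right by d2 = 2 → (-331/15, 19/15)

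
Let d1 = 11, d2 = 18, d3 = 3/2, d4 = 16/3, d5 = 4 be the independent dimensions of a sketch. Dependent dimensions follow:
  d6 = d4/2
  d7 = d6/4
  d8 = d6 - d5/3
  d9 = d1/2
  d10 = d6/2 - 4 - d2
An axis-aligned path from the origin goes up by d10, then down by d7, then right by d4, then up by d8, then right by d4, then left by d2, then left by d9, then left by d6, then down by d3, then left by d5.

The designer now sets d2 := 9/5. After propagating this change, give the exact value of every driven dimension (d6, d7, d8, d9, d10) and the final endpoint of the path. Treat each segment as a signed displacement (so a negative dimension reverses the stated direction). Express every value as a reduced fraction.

Apply edit: d2 := 9/5
  d6 = d4/2 = 8/3
  d7 = d6/4 = 2/3
  d8 = d6 - d5/3 = 4/3
  d9 = d1/2 = 11/2
  d10 = d6/2 - 4 - d2 = -67/15
Walk from origin (0, 0):
  seg 1: up by d10 = -67/15 → (0, -67/15)
  seg 2: down by d7 = 2/3 → (0, -77/15)
  seg 3: right by d4 = 16/3 → (16/3, -77/15)
  seg 4: up by d8 = 4/3 → (16/3, -19/5)
  seg 5: right by d4 = 16/3 → (32/3, -19/5)
  seg 6: left by d2 = 9/5 → (133/15, -19/5)
  seg 7: left by d9 = 11/2 → (101/30, -19/5)
  seg 8: left by d6 = 8/3 → (7/10, -19/5)
  seg 9: down by d3 = 3/2 → (7/10, -53/10)
  seg 10: left by d5 = 4 → (-33/10, -53/10)

d6 = 8/3
d7 = 2/3
d8 = 4/3
d9 = 11/2
d10 = -67/15
endpoint = (-33/10, -53/10)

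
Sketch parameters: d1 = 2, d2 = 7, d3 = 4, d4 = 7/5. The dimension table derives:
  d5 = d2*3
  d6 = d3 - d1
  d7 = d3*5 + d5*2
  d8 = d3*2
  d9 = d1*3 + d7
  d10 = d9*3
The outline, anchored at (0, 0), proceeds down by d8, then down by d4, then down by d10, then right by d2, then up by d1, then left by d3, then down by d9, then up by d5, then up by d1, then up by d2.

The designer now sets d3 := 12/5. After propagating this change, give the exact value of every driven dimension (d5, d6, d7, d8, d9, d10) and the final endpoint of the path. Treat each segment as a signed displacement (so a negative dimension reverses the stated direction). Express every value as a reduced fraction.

d5 = 21
d6 = 2/5
d7 = 54
d8 = 24/5
d9 = 60
d10 = 180
endpoint = (23/5, -1071/5)

Apply edit: d3 := 12/5
  d5 = d2*3 = 21
  d6 = d3 - d1 = 2/5
  d7 = d3*5 + d5*2 = 54
  d8 = d3*2 = 24/5
  d9 = d1*3 + d7 = 60
  d10 = d9*3 = 180
Walk from origin (0, 0):
  seg 1: down by d8 = 24/5 → (0, -24/5)
  seg 2: down by d4 = 7/5 → (0, -31/5)
  seg 3: down by d10 = 180 → (0, -931/5)
  seg 4: right by d2 = 7 → (7, -931/5)
  seg 5: up by d1 = 2 → (7, -921/5)
  seg 6: left by d3 = 12/5 → (23/5, -921/5)
  seg 7: down by d9 = 60 → (23/5, -1221/5)
  seg 8: up by d5 = 21 → (23/5, -1116/5)
  seg 9: up by d1 = 2 → (23/5, -1106/5)
  seg 10: up by d2 = 7 → (23/5, -1071/5)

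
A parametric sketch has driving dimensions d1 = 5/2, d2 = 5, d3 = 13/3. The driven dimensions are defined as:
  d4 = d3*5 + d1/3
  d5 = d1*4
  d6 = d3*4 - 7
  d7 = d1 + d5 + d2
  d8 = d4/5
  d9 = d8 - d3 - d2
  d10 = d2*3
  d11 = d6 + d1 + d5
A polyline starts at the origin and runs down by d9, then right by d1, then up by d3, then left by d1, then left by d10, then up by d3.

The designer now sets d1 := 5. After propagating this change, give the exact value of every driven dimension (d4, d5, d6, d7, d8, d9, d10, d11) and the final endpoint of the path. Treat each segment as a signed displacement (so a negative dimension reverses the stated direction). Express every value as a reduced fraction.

Apply edit: d1 := 5
  d4 = d3*5 + d1/3 = 70/3
  d5 = d1*4 = 20
  d6 = d3*4 - 7 = 31/3
  d7 = d1 + d5 + d2 = 30
  d8 = d4/5 = 14/3
  d9 = d8 - d3 - d2 = -14/3
  d10 = d2*3 = 15
  d11 = d6 + d1 + d5 = 106/3
Walk from origin (0, 0):
  seg 1: down by d9 = -14/3 → (0, 14/3)
  seg 2: right by d1 = 5 → (5, 14/3)
  seg 3: up by d3 = 13/3 → (5, 9)
  seg 4: left by d1 = 5 → (0, 9)
  seg 5: left by d10 = 15 → (-15, 9)
  seg 6: up by d3 = 13/3 → (-15, 40/3)

d4 = 70/3
d5 = 20
d6 = 31/3
d7 = 30
d8 = 14/3
d9 = -14/3
d10 = 15
d11 = 106/3
endpoint = (-15, 40/3)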